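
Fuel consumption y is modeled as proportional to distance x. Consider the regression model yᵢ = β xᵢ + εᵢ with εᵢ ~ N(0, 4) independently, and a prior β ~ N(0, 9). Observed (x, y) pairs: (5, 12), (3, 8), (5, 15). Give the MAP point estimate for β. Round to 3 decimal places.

log p(β | y) = −Σ(yᵢ − βxᵢ)²/(2·4) − β²/(2·9) + const.
Setting the derivative to zero: Σxᵢ(yᵢ − βxᵢ)/4 − β/9 = 0, so β = Σxᵢyᵢ / (Σxᵢ² + σ²/τ²).
Σxᵢyᵢ = 5·12 + 3·8 + 5·15 = 159; Σxᵢ² = 59; σ²/τ² = 4/9.
β̂_MAP = 159 / (59 + 4/9) = 159/(535/9) = 1431/535 ≈ 2.675.

β̂_MAP = 2.675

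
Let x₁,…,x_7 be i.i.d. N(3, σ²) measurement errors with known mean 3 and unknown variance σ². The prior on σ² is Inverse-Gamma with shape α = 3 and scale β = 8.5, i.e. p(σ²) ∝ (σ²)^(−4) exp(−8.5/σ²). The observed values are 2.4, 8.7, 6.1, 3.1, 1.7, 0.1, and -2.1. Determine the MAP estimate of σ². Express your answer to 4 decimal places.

Sum of squared deviations about the known mean: SS = (2.4−3)² + (8.7−3)² + (6.1−3)² + (3.1−3)² + (1.7−3)² + (0.1−3)² + (-2.1−3)² = 78.58.
The Normal likelihood contributes (σ²)^(−n/2) exp(−SS/(2σ²)), so the posterior is Inverse-Gamma(α + n/2, β + SS/2) = Inverse-Gamma(6.5, 47.79).
The mode of Inverse-Gamma(a, b) is b/(a+1) = 47.79/7.5 ≈ 6.3720.

σ̂²_MAP = 6.3720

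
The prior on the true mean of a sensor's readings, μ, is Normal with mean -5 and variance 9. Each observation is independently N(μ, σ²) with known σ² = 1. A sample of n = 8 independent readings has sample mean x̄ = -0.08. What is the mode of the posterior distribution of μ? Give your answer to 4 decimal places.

n = 8, x̄ = -0.08.
For a Normal prior and Normal likelihood with known variance, the posterior is Normal; its mode equals its mean, the precision-weighted average.
Prior precision 1/σ₀² = 1/9; data precision n/σ² = 8/1 = 8.
μ̂ = ((1/9)·(-5) + 8·(-0.08)) / (1/9 + 8) = (-269/225)/(73/9) = -269/1825 ≈ -0.1474.

μ̂_MAP = -0.1474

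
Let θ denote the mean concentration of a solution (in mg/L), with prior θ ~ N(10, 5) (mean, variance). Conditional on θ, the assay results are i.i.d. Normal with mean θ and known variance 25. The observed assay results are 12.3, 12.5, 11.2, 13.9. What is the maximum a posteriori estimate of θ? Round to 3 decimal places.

n = 4; x̄ = (12.3 + 12.5 + 11.2 + 13.9)/4 = 49.9/4 = 12.475.
For a Normal prior and Normal likelihood with known variance, the posterior is Normal; its mode equals its mean, the precision-weighted average.
Prior precision 1/σ₀² = 1/5 = 0.2; data precision n/σ² = 4/25 = 0.16.
θ̂ = (0.2·10 + 0.16·12.475) / (0.2 + 0.16) = 3.996/0.36 = 11.100.

θ̂_MAP = 11.100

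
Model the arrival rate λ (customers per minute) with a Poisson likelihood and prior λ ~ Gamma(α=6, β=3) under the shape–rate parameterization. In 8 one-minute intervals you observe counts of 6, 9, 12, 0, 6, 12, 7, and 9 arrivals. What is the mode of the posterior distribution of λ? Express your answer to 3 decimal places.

λ̂_MAP = 6.000

Σxᵢ = 6+9+12+0+6+12+7+9 = 61, with n = 8.
Posterior ∝ λ^5e^(−3λ) · λ^61e^(−8λ) = λ^66e^(−11λ), i.e. Gamma(shape=67, rate=11).
The mode of a Gamma(a, b) with a ≥ 1 (shape–rate) is (a−1)/b = 66/11 ≈ 6.000.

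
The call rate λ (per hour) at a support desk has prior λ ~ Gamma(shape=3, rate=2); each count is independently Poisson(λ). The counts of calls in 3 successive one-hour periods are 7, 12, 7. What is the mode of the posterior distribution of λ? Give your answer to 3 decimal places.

λ̂_MAP = 5.600

Σxᵢ = 7+12+7 = 26, with n = 3.
Posterior ∝ λ^2e^(−2λ) · λ^26e^(−3λ) = λ^28e^(−5λ), i.e. Gamma(shape=29, rate=5).
The mode of a Gamma(a, b) with a ≥ 1 (shape–rate) is (a−1)/b = 28/5 ≈ 5.600.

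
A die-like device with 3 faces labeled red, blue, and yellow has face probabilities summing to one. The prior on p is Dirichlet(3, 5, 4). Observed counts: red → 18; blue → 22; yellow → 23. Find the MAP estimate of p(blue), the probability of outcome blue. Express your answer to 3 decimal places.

The posterior is Dirichlet(αᵢ + nᵢ) = Dirichlet(21, 27, 27).
For a Dirichlet(a₁,…,a_K) with all aᵢ > 1, the mode has j-th component (aⱼ − 1)/(Σaᵢ − K).
Here Σaᵢ = 75 and K = 3, so p(blue) = (27 − 1)/(75 − 3) = 26/72 ≈ 0.361.

MAP estimate of p(blue) = 0.361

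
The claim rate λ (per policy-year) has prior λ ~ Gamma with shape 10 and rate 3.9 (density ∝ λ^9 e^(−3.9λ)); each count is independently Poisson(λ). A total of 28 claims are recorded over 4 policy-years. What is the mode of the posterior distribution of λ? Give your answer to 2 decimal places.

λ̂_MAP = 4.68

Σxᵢ = 28, n = 4.
Posterior ∝ λ^9e^(−3.9λ) · λ^28e^(−4λ) = λ^37e^(−7.9λ), i.e. Gamma(shape=38, rate=7.9).
The mode of a Gamma(a, b) with a ≥ 1 (shape–rate) is (a−1)/b = 37/7.9 ≈ 4.68.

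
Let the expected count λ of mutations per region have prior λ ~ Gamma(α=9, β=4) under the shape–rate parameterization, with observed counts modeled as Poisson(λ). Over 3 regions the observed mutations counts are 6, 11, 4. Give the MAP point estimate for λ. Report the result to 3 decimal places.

Σxᵢ = 6+11+4 = 21, with n = 3.
Posterior ∝ λ^8e^(−4λ) · λ^21e^(−3λ) = λ^29e^(−7λ), i.e. Gamma(shape=30, rate=7).
The mode of a Gamma(a, b) with a ≥ 1 (shape–rate) is (a−1)/b = 29/7 ≈ 4.143.

λ̂_MAP = 4.143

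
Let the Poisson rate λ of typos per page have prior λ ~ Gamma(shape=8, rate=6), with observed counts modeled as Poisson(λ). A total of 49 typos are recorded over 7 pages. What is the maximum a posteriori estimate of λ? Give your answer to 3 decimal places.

Σxᵢ = 49, n = 7.
Posterior ∝ λ^7e^(−6λ) · λ^49e^(−7λ) = λ^56e^(−13λ), i.e. Gamma(shape=57, rate=13).
The mode of a Gamma(a, b) with a ≥ 1 (shape–rate) is (a−1)/b = 56/13 ≈ 4.308.

λ̂_MAP = 4.308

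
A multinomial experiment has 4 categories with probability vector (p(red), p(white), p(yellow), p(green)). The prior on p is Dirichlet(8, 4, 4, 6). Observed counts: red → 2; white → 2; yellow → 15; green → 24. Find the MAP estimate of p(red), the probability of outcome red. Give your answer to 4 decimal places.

The posterior is Dirichlet(αᵢ + nᵢ) = Dirichlet(10, 6, 19, 30).
For a Dirichlet(a₁,…,a_K) with all aᵢ > 1, the mode has j-th component (aⱼ − 1)/(Σaᵢ − K).
Here Σaᵢ = 65 and K = 4, so p(red) = (10 − 1)/(65 − 4) = 9/61 ≈ 0.1475.

MAP estimate of p(red) = 0.1475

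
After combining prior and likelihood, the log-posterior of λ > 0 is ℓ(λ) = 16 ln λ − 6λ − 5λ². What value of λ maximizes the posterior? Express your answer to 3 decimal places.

ℓ'(λ) = 16/λ − 6 − 10λ. Setting this to zero and multiplying by λ: 10λ² + 6λ − 16 = 0.
λ = (−6 + √(6² + 4·10·16)) / (2·10) = (−6 + √676) / 20 = (−6 + 26)/20 = 1.
ℓ''(λ) = −16/λ² − 10 < 0, confirming a maximum.

λ̂_MAP = 1.000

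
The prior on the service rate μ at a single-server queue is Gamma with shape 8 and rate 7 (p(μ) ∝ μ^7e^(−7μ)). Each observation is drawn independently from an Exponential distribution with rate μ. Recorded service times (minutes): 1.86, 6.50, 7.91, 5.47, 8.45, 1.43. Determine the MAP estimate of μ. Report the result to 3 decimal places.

The Exponential(rate=μ) likelihood is ∝ μ^n e^(−μΣtᵢ). Here n = 6 and Σtᵢ = 1.86 + 6.50 + 7.91 + 5.47 + 8.45 + 1.43 = 31.62.
Posterior ∝ μ^7e^(−7μ) · μ^6e^(−31.62μ) = μ^13e^(−38.62μ), i.e. Gamma(14, 38.62).
Mode = (a−1)/b = 13/38.62 ≈ 0.337.

μ̂_MAP = 0.337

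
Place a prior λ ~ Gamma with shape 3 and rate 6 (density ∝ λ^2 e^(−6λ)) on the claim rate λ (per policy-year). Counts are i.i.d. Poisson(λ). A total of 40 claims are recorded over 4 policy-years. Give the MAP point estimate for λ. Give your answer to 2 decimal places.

Σxᵢ = 40, n = 4.
Posterior ∝ λ^2e^(−6λ) · λ^40e^(−4λ) = λ^42e^(−10λ), i.e. Gamma(shape=43, rate=10).
The mode of a Gamma(a, b) with a ≥ 1 (shape–rate) is (a−1)/b = 42/10 ≈ 4.20.

λ̂_MAP = 4.20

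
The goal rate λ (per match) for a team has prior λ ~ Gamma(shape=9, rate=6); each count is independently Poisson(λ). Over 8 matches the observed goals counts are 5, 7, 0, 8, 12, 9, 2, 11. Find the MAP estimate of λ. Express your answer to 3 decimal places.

Σxᵢ = 5+7+0+8+12+9+2+11 = 54, with n = 8.
Posterior ∝ λ^8e^(−6λ) · λ^54e^(−8λ) = λ^62e^(−14λ), i.e. Gamma(shape=63, rate=14).
The mode of a Gamma(a, b) with a ≥ 1 (shape–rate) is (a−1)/b = 62/14 ≈ 4.429.

λ̂_MAP = 4.429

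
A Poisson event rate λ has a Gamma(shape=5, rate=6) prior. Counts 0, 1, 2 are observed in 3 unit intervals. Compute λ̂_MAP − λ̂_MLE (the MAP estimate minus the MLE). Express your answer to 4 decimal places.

MAP − MLE = -0.2222

Σxᵢ = 3. Posterior is Gamma(8, 9); MAP = (8−1)/9 = 7/9 ≈ 0.77778.
MLE = x̄ = 3/3 ≈ 1.00000.
Difference = 7/9 − 3/3 = -2/9 ≈ -0.2222.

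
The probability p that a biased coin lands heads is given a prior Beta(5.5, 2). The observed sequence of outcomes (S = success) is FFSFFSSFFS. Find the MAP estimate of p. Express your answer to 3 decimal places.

Prior: Beta(5.5, 2).
Data: 4 successes in 10 trials (from the sequence). The binomial likelihood contributes p^4(1−p)^6, so the posterior is Beta(5.5+4, 2+6) = Beta(9.5, 8).
For Beta(a, b) with a, b > 1 the mode is (a−1)/(a+b−2) = 8.5/15.5 ≈ 0.548.

p̂_MAP = 0.548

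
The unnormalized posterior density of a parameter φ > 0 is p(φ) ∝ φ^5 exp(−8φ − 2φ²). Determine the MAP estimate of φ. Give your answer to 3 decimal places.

ℓ'(φ) = 5/φ − 8 − 4φ. Setting this to zero and multiplying by φ: 4φ² + 8φ − 5 = 0.
φ = (−8 + √(8² + 4·4·5)) / (2·4) = (−8 + √144) / 8 = (−8 + 12)/8 = 1/2.
ℓ''(φ) = −5/φ² − 4 < 0, confirming a maximum.

φ̂_MAP = 0.500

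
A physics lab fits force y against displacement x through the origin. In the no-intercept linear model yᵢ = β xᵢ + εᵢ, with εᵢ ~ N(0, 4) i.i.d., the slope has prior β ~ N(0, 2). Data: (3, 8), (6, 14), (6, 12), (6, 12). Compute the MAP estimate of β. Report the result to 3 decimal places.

log p(β | y) = −Σ(yᵢ − βxᵢ)²/(2·4) − β²/(2·2) + const.
Setting the derivative to zero: Σxᵢ(yᵢ − βxᵢ)/4 − β/2 = 0, so β = Σxᵢyᵢ / (Σxᵢ² + σ²/τ²).
Σxᵢyᵢ = 3·8 + 6·14 + 6·12 + 6·12 = 252; Σxᵢ² = 117; σ²/τ² = 2.
β̂_MAP = 252 / (117 + 2) = 252/119 ≈ 2.118.

β̂_MAP = 2.118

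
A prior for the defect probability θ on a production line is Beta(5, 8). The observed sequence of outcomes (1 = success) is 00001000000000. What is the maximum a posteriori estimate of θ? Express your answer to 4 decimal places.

Prior: Beta(5, 8).
Data: 1 success in 14 trials (from the sequence). The binomial likelihood contributes θ(1−θ)^13, so the posterior is Beta(5+1, 8+13) = Beta(6, 21).
For Beta(a, b) with a, b > 1 the mode is (a−1)/(a+b−2) = 5/25 ≈ 0.2000.

θ̂_MAP = 0.2000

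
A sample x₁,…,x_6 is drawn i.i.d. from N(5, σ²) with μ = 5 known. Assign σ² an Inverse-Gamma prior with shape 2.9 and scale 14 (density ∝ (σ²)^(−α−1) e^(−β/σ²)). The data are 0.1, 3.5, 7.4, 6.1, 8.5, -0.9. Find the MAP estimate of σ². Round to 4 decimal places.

Sum of squared deviations about the known mean: SS = (0.1−5)² + (3.5−5)² + (7.4−5)² + (6.1−5)² + (8.5−5)² + (-0.9−5)² = 80.29.
The Normal likelihood contributes (σ²)^(−n/2) exp(−SS/(2σ²)), so the posterior is Inverse-Gamma(α + n/2, β + SS/2) = Inverse-Gamma(5.9, 54.145).
The mode of Inverse-Gamma(a, b) is b/(a+1) = 54.145/6.9 ≈ 7.8471.

σ̂²_MAP = 7.8471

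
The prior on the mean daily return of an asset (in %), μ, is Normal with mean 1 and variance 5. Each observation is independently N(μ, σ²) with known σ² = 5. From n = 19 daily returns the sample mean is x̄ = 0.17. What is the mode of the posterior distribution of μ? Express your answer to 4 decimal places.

μ̂_MAP = 0.2115

n = 19, x̄ = 0.17.
For a Normal prior and Normal likelihood with known variance, the posterior is Normal; its mode equals its mean, the precision-weighted average.
Prior precision 1/σ₀² = 1/5 = 0.2; data precision n/σ² = 19/5 = 3.8.
μ̂ = (0.2·1 + 3.8·0.17) / (0.2 + 3.8) = 0.846/4 = 0.2115.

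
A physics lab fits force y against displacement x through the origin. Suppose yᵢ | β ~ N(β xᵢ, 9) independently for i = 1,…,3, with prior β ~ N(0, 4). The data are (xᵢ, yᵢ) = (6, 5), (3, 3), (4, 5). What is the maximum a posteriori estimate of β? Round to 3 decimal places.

log p(β | y) = −Σ(yᵢ − βxᵢ)²/(2·9) − β²/(2·4) + const.
Setting the derivative to zero: Σxᵢ(yᵢ − βxᵢ)/9 − β/4 = 0, so β = Σxᵢyᵢ / (Σxᵢ² + σ²/τ²).
Σxᵢyᵢ = 6·5 + 3·3 + 4·5 = 59; Σxᵢ² = 61; σ²/τ² = 2.25.
β̂_MAP = 59 / (61 + 2.25) = 59/63.25 ≈ 0.933.

β̂_MAP = 0.933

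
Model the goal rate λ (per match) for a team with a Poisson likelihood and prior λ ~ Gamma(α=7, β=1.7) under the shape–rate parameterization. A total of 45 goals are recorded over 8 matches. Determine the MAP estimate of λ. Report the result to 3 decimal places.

Σxᵢ = 45, n = 8.
Posterior ∝ λ^6e^(−1.7λ) · λ^45e^(−8λ) = λ^51e^(−9.7λ), i.e. Gamma(shape=52, rate=9.7).
The mode of a Gamma(a, b) with a ≥ 1 (shape–rate) is (a−1)/b = 51/9.7 ≈ 5.258.

λ̂_MAP = 5.258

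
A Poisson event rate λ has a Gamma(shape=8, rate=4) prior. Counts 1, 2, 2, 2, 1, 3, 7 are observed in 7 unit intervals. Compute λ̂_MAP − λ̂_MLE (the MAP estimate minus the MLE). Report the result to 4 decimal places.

MAP − MLE = -0.2987

Σxᵢ = 18. Posterior is Gamma(26, 11); MAP = (26−1)/11 = 25/11 ≈ 2.27273.
MLE = x̄ = 18/7 ≈ 2.57143.
Difference = 25/11 − 18/7 = -23/77 ≈ -0.2987.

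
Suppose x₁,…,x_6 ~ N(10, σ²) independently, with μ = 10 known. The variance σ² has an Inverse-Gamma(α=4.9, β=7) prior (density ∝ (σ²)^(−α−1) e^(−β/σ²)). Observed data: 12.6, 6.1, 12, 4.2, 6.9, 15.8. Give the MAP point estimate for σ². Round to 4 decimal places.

Sum of squared deviations about the known mean: SS = (12.6−10)² + (6.1−10)² + (12−10)² + (4.2−10)² + (6.9−10)² + (15.8−10)² = 102.86.
The Normal likelihood contributes (σ²)^(−n/2) exp(−SS/(2σ²)), so the posterior is Inverse-Gamma(α + n/2, β + SS/2) = Inverse-Gamma(7.9, 58.43).
The mode of Inverse-Gamma(a, b) is b/(a+1) = 58.43/8.9 ≈ 6.5652.

σ̂²_MAP = 6.5652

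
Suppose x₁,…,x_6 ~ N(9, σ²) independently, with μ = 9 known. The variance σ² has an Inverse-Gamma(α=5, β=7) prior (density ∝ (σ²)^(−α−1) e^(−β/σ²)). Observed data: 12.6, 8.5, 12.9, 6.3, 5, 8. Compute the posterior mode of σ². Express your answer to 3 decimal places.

Sum of squared deviations about the known mean: SS = (12.6−9)² + (8.5−9)² + (12.9−9)² + (6.3−9)² + (5−9)² + (8−9)² = 52.71.
The Normal likelihood contributes (σ²)^(−n/2) exp(−SS/(2σ²)), so the posterior is Inverse-Gamma(α + n/2, β + SS/2) = Inverse-Gamma(8, 33.355).
The mode of Inverse-Gamma(a, b) is b/(a+1) = 33.355/9 ≈ 3.706.

σ̂²_MAP = 3.706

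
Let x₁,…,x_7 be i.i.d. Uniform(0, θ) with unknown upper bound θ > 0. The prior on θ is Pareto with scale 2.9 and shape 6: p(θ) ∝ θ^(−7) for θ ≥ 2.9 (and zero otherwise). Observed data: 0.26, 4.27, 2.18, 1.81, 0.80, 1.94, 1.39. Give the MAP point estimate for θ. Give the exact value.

θ̂_MAP = 4.27

The Uniform(0, θ) likelihood is θ^(−n) for θ ≥ max(xᵢ), zero otherwise. Here max(xᵢ) = 4.27.
Posterior ∝ θ^(−7) · θ^(−7) = θ^(−14) on θ ≥ max(2.9, 4.27) = 4.27.
This density is strictly decreasing in θ, so the posterior mode lies at the lower boundary of the support.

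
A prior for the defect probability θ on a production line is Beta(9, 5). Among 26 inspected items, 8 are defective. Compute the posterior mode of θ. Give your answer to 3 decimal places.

θ̂_MAP = 0.421

Prior: Beta(9, 5).
Data: 8 successes in 26 trials. The binomial likelihood contributes θ^8(1−θ)^18, so the posterior is Beta(9+8, 5+18) = Beta(17, 23).
For Beta(a, b) with a, b > 1 the mode is (a−1)/(a+b−2) = 16/38 ≈ 0.421.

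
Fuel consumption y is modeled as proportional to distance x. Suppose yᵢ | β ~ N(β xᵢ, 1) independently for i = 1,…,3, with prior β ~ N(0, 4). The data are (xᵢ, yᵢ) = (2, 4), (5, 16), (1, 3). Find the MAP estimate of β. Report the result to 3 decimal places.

β̂_MAP = 3.008

log p(β | y) = −Σ(yᵢ − βxᵢ)²/(2·1) − β²/(2·4) + const.
Setting the derivative to zero: Σxᵢ(yᵢ − βxᵢ)/1 − β/4 = 0, so β = Σxᵢyᵢ / (Σxᵢ² + σ²/τ²).
Σxᵢyᵢ = 2·4 + 5·16 + 1·3 = 91; Σxᵢ² = 30; σ²/τ² = 0.25.
β̂_MAP = 91 / (30 + 0.25) = 91/30.25 ≈ 3.008.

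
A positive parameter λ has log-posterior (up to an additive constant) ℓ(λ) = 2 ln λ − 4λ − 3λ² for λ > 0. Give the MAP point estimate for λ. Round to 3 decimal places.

λ̂_MAP = 0.333

ℓ'(λ) = 2/λ − 4 − 6λ. Setting this to zero and multiplying by λ: 6λ² + 4λ − 2 = 0.
λ = (−4 + √(4² + 4·6·2)) / (2·6) = (−4 + √64) / 12 = (−4 + 8)/12 = 1/3.
ℓ''(λ) = −2/λ² − 6 < 0, confirming a maximum.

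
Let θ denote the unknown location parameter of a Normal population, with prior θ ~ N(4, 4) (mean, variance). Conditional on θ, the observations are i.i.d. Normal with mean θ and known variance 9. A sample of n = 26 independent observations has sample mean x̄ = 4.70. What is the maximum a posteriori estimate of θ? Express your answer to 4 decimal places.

θ̂_MAP = 4.6442

n = 26, x̄ = 4.70.
For a Normal prior and Normal likelihood with known variance, the posterior is Normal; its mode equals its mean, the precision-weighted average.
Prior precision 1/σ₀² = 1/4 = 0.25; data precision n/σ² = 26/9.
θ̂ = (0.25·4 + (26/9)·4.7) / (0.25 + 26/9) = (656/45)/(113/36) = 2624/565 ≈ 4.6442.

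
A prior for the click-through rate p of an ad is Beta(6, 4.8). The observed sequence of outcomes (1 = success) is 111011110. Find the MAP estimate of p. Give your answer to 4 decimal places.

p̂_MAP = 0.6742

Prior: Beta(6, 4.8).
Data: 7 successes in 9 trials (from the sequence). The binomial likelihood contributes p^7(1−p)^2, so the posterior is Beta(6+7, 4.8+2) = Beta(13, 6.8).
For Beta(a, b) with a, b > 1 the mode is (a−1)/(a+b−2) = 12/17.8 ≈ 0.6742.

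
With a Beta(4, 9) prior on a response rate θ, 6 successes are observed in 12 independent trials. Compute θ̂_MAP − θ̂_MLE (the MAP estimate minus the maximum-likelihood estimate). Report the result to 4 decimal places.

MAP − MLE = -0.1087

Posterior is Beta(10, 15); MAP = (10−1)/(25−2) = 9/23 ≈ 0.39130.
MLE ignores the prior: θ̂_MLE = k/n = 6/12 ≈ 0.50000.
Difference = 9/23 − 6/12 = -5/46 ≈ -0.1087.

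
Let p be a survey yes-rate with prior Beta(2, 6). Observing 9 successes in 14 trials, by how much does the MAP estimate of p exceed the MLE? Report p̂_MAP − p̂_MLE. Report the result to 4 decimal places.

Posterior is Beta(11, 11); MAP = (11−1)/(22−2) = 10/20 ≈ 0.50000.
MLE ignores the prior: p̂_MLE = k/n = 9/14 ≈ 0.64286.
Difference = 10/20 − 9/14 = -1/7 ≈ -0.1429.

MAP − MLE = -0.1429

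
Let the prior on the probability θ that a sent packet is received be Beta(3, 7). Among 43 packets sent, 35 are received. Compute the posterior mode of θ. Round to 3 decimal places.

Prior: Beta(3, 7).
Data: 35 successes in 43 trials. The binomial likelihood contributes θ^35(1−θ)^8, so the posterior is Beta(3+35, 7+8) = Beta(38, 15).
For Beta(a, b) with a, b > 1 the mode is (a−1)/(a+b−2) = 37/51 ≈ 0.725.

θ̂_MAP = 0.725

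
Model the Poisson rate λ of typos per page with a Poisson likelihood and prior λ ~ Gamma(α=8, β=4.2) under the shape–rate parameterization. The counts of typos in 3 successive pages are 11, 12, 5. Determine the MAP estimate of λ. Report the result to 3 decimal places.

λ̂_MAP = 4.861

Σxᵢ = 11+12+5 = 28, with n = 3.
Posterior ∝ λ^7e^(−4.2λ) · λ^28e^(−3λ) = λ^35e^(−7.2λ), i.e. Gamma(shape=36, rate=7.2).
The mode of a Gamma(a, b) with a ≥ 1 (shape–rate) is (a−1)/b = 35/7.2 ≈ 4.861.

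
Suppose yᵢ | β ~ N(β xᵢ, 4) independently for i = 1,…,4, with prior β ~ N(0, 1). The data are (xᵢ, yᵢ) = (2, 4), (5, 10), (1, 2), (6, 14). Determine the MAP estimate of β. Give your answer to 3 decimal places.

log p(β | y) = −Σ(yᵢ − βxᵢ)²/(2·4) − β²/(2·1) + const.
Setting the derivative to zero: Σxᵢ(yᵢ − βxᵢ)/4 − β/1 = 0, so β = Σxᵢyᵢ / (Σxᵢ² + σ²/τ²).
Σxᵢyᵢ = 2·4 + 5·10 + 1·2 + 6·14 = 144; Σxᵢ² = 66; σ²/τ² = 4.
β̂_MAP = 144 / (66 + 4) = 144/70 ≈ 2.057.

β̂_MAP = 2.057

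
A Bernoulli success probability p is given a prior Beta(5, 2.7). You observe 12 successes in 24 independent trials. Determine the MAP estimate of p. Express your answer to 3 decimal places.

p̂_MAP = 0.539

Prior: Beta(5, 2.7).
Data: 12 successes in 24 trials. The binomial likelihood contributes p^12(1−p)^12, so the posterior is Beta(5+12, 2.7+12) = Beta(17, 14.7).
For Beta(a, b) with a, b > 1 the mode is (a−1)/(a+b−2) = 16/29.7 ≈ 0.539.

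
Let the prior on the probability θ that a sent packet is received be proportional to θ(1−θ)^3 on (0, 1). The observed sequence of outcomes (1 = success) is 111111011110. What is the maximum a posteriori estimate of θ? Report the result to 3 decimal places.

The prior density ∝ θ(1−θ)^3 is the kernel of Beta(2, 4).
Data: 10 successes in 12 trials (from the sequence). The binomial likelihood contributes θ^10(1−θ)^2, so the posterior is Beta(2+10, 4+2) = Beta(12, 6).
For Beta(a, b) with a, b > 1 the mode is (a−1)/(a+b−2) = 11/16 ≈ 0.688.

θ̂_MAP = 0.688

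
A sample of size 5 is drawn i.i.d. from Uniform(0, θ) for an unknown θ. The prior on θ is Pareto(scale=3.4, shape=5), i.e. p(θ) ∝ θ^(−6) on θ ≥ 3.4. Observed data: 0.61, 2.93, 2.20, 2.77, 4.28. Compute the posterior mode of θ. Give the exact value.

The Uniform(0, θ) likelihood is θ^(−n) for θ ≥ max(xᵢ), zero otherwise. Here max(xᵢ) = 4.28.
Posterior ∝ θ^(−6) · θ^(−5) = θ^(−11) on θ ≥ max(3.4, 4.28) = 4.28.
This density is strictly decreasing in θ, so the posterior mode lies at the lower boundary of the support.

θ̂_MAP = 4.28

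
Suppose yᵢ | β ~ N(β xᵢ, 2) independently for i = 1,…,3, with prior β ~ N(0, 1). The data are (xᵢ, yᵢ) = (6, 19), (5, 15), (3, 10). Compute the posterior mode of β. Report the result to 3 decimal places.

β̂_MAP = 3.042

log p(β | y) = −Σ(yᵢ − βxᵢ)²/(2·2) − β²/(2·1) + const.
Setting the derivative to zero: Σxᵢ(yᵢ − βxᵢ)/2 − β/1 = 0, so β = Σxᵢyᵢ / (Σxᵢ² + σ²/τ²).
Σxᵢyᵢ = 6·19 + 5·15 + 3·10 = 219; Σxᵢ² = 70; σ²/τ² = 2.
β̂_MAP = 219 / (70 + 2) = 219/72 ≈ 3.042.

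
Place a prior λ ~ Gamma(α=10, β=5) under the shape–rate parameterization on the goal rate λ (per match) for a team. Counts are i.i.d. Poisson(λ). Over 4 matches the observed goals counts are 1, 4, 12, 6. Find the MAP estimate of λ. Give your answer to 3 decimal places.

λ̂_MAP = 3.556

Σxᵢ = 1+4+12+6 = 23, with n = 4.
Posterior ∝ λ^9e^(−5λ) · λ^23e^(−4λ) = λ^32e^(−9λ), i.e. Gamma(shape=33, rate=9).
The mode of a Gamma(a, b) with a ≥ 1 (shape–rate) is (a−1)/b = 32/9 ≈ 3.556.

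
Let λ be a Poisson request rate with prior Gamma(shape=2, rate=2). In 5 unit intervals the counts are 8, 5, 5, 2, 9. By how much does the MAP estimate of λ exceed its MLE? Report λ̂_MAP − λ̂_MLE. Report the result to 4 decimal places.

MAP − MLE = -1.5143

Σxᵢ = 29. Posterior is Gamma(31, 7); MAP = (31−1)/7 = 30/7 ≈ 4.28571.
MLE = x̄ = 29/5 ≈ 5.80000.
Difference = 30/7 − 29/5 = -53/35 ≈ -1.5143.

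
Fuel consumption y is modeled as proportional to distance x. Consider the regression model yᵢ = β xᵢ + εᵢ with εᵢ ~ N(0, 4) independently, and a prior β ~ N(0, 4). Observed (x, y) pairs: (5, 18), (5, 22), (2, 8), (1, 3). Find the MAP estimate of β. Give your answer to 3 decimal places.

β̂_MAP = 3.911

log p(β | y) = −Σ(yᵢ − βxᵢ)²/(2·4) − β²/(2·4) + const.
Setting the derivative to zero: Σxᵢ(yᵢ − βxᵢ)/4 − β/4 = 0, so β = Σxᵢyᵢ / (Σxᵢ² + σ²/τ²).
Σxᵢyᵢ = 5·18 + 5·22 + 2·8 + 1·3 = 219; Σxᵢ² = 55; σ²/τ² = 1.
β̂_MAP = 219 / (55 + 1) = 219/56 ≈ 3.911.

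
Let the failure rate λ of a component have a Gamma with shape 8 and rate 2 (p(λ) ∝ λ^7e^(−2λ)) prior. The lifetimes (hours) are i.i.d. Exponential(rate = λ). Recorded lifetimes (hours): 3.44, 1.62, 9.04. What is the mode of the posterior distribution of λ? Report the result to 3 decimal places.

λ̂_MAP = 0.621

The Exponential(rate=λ) likelihood is ∝ λ^n e^(−λΣtᵢ). Here n = 3 and Σtᵢ = 3.44 + 1.62 + 9.04 = 14.10.
Posterior ∝ λ^7e^(−2λ) · λ^3e^(−14.10λ) = λ^10e^(−16.10λ), i.e. Gamma(11, 16.10).
Mode = (a−1)/b = 10/16.10 ≈ 0.621.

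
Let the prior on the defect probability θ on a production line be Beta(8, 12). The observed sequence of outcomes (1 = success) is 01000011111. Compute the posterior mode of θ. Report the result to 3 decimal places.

Prior: Beta(8, 12).
Data: 6 successes in 11 trials (from the sequence). The binomial likelihood contributes θ^6(1−θ)^5, so the posterior is Beta(8+6, 12+5) = Beta(14, 17).
For Beta(a, b) with a, b > 1 the mode is (a−1)/(a+b−2) = 13/29 ≈ 0.448.

θ̂_MAP = 0.448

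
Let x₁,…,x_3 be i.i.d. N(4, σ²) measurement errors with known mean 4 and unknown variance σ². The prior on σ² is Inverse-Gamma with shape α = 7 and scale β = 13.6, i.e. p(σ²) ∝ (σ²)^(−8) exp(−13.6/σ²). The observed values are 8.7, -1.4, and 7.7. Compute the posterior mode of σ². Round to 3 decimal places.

σ̂²_MAP = 4.849

Sum of squared deviations about the known mean: SS = (8.7−4)² + (-1.4−4)² + (7.7−4)² = 64.94.
The Normal likelihood contributes (σ²)^(−n/2) exp(−SS/(2σ²)), so the posterior is Inverse-Gamma(α + n/2, β + SS/2) = Inverse-Gamma(8.5, 46.07).
The mode of Inverse-Gamma(a, b) is b/(a+1) = 46.07/9.5 ≈ 4.849.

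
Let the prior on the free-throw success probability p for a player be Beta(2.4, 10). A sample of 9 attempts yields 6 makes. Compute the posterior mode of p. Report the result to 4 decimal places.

p̂_MAP = 0.3814

Prior: Beta(2.4, 10).
Data: 6 successes in 9 trials. The binomial likelihood contributes p^6(1−p)^3, so the posterior is Beta(2.4+6, 10+3) = Beta(8.4, 13).
For Beta(a, b) with a, b > 1 the mode is (a−1)/(a+b−2) = 7.4/19.4 ≈ 0.3814.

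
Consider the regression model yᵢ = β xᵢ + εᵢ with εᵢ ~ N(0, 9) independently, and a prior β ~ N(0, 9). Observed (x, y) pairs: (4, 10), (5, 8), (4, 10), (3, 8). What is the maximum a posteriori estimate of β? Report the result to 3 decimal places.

β̂_MAP = 2.149

log p(β | y) = −Σ(yᵢ − βxᵢ)²/(2·9) − β²/(2·9) + const.
Setting the derivative to zero: Σxᵢ(yᵢ − βxᵢ)/9 − β/9 = 0, so β = Σxᵢyᵢ / (Σxᵢ² + σ²/τ²).
Σxᵢyᵢ = 4·10 + 5·8 + 4·10 + 3·8 = 144; Σxᵢ² = 66; σ²/τ² = 1.
β̂_MAP = 144 / (66 + 1) = 144/67 ≈ 2.149.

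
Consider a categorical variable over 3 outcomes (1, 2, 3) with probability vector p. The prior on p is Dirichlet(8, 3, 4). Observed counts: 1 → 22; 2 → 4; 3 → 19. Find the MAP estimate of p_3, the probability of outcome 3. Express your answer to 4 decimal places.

MAP estimate: 0.3860

The posterior is Dirichlet(αᵢ + nᵢ) = Dirichlet(30, 7, 23).
For a Dirichlet(a₁,…,a_K) with all aᵢ > 1, the mode has j-th component (aⱼ − 1)/(Σaᵢ − K).
Here Σaᵢ = 60 and K = 3, so p_3 = (23 − 1)/(60 − 3) = 22/57 ≈ 0.3860.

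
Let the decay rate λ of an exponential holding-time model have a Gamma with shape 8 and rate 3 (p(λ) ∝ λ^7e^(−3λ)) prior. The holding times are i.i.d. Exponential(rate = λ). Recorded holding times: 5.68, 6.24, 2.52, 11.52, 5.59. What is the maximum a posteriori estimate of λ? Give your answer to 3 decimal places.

λ̂_MAP = 0.347

The Exponential(rate=λ) likelihood is ∝ λ^n e^(−λΣtᵢ). Here n = 5 and Σtᵢ = 5.68 + 6.24 + 2.52 + 11.52 + 5.59 = 31.55.
Posterior ∝ λ^7e^(−3λ) · λ^5e^(−31.55λ) = λ^12e^(−34.55λ), i.e. Gamma(13, 34.55).
Mode = (a−1)/b = 12/34.55 ≈ 0.347.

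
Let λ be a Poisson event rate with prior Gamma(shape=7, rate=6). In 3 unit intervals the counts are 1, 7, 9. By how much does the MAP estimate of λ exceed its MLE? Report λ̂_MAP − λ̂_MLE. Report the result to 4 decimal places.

Σxᵢ = 17. Posterior is Gamma(24, 9); MAP = (24−1)/9 = 23/9 ≈ 2.55556.
MLE = x̄ = 17/3 ≈ 5.66667.
Difference = 23/9 − 17/3 = -28/9 ≈ -3.1111.

MAP − MLE = -3.1111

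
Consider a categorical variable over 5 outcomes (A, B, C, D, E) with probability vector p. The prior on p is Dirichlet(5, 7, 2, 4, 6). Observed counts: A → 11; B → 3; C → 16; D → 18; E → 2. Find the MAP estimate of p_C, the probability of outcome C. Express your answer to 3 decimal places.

MAP estimate of p_C = 0.246

The posterior is Dirichlet(αᵢ + nᵢ) = Dirichlet(16, 10, 18, 22, 8).
For a Dirichlet(a₁,…,a_K) with all aᵢ > 1, the mode has j-th component (aⱼ − 1)/(Σaᵢ − K).
Here Σaᵢ = 74 and K = 5, so p_C = (18 − 1)/(74 − 5) = 17/69 ≈ 0.246.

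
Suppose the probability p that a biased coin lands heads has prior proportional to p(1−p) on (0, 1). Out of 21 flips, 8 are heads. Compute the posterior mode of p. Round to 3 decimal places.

The prior density ∝ p(1−p)^1 is the kernel of Beta(2, 2).
Data: 8 successes in 21 trials. The binomial likelihood contributes p^8(1−p)^13, so the posterior is Beta(2+8, 2+13) = Beta(10, 15).
For Beta(a, b) with a, b > 1 the mode is (a−1)/(a+b−2) = 9/23 ≈ 0.391.

p̂_MAP = 0.391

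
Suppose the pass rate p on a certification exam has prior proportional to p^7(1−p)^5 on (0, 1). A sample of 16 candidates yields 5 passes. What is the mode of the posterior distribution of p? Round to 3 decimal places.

The prior density ∝ p^7(1−p)^5 is the kernel of Beta(8, 6).
Data: 5 successes in 16 trials. The binomial likelihood contributes p^5(1−p)^11, so the posterior is Beta(8+5, 6+11) = Beta(13, 17).
For Beta(a, b) with a, b > 1 the mode is (a−1)/(a+b−2) = 12/28 ≈ 0.429.

p̂_MAP = 0.429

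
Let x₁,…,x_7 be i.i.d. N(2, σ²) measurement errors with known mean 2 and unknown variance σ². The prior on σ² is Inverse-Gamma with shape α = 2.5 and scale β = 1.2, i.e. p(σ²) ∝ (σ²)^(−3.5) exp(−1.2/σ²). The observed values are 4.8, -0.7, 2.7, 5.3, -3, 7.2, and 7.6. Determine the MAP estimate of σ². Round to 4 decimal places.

σ̂²_MAP = 8.0221

Sum of squared deviations about the known mean: SS = (4.8−2)² + (-0.7−2)² + (2.7−2)² + (5.3−2)² + (-3−2)² + (7.2−2)² + (7.6−2)² = 109.91.
The Normal likelihood contributes (σ²)^(−n/2) exp(−SS/(2σ²)), so the posterior is Inverse-Gamma(α + n/2, β + SS/2) = Inverse-Gamma(6, 56.155).
The mode of Inverse-Gamma(a, b) is b/(a+1) = 56.155/7 ≈ 8.0221.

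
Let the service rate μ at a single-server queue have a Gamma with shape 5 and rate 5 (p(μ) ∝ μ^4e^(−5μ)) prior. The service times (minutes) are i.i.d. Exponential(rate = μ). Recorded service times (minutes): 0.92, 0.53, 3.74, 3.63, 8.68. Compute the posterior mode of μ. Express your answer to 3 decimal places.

μ̂_MAP = 0.400

The Exponential(rate=μ) likelihood is ∝ μ^n e^(−μΣtᵢ). Here n = 5 and Σtᵢ = 0.92 + 0.53 + 3.74 + 3.63 + 8.68 = 17.50.
Posterior ∝ μ^4e^(−5μ) · μ^5e^(−17.50μ) = μ^9e^(−22.50μ), i.e. Gamma(10, 22.50).
Mode = (a−1)/b = 9/22.50 ≈ 0.400.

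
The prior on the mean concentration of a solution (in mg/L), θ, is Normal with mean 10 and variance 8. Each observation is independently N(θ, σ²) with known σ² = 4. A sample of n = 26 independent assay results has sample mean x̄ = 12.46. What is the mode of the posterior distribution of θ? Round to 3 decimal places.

n = 26, x̄ = 12.46.
For a Normal prior and Normal likelihood with known variance, the posterior is Normal; its mode equals its mean, the precision-weighted average.
Prior precision 1/σ₀² = 1/8 = 0.125; data precision n/σ² = 26/4 = 6.5.
θ̂ = (0.125·10 + 6.5·12.46) / (0.125 + 6.5) = 82.24/6.625 = 16448/1325 ≈ 12.414.

θ̂_MAP = 12.414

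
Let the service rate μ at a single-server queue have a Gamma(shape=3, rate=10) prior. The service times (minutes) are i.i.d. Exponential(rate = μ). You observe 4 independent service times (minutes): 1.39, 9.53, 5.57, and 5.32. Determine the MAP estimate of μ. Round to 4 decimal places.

The Exponential(rate=μ) likelihood is ∝ μ^n e^(−μΣtᵢ). Here n = 4 and Σtᵢ = 1.39 + 9.53 + 5.57 + 5.32 = 21.81.
Posterior ∝ μ^2e^(−10μ) · μ^4e^(−21.81μ) = μ^6e^(−31.81μ), i.e. Gamma(7, 31.81).
Mode = (a−1)/b = 6/31.81 ≈ 0.1886.

μ̂_MAP = 0.1886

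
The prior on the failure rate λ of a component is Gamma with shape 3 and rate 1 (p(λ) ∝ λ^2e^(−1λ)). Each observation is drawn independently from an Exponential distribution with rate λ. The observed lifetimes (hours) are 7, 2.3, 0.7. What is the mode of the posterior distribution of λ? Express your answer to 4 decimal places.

The Exponential(rate=λ) likelihood is ∝ λ^n e^(−λΣtᵢ). Here n = 3 and Σtᵢ = 7 + 2.3 + 0.7 = 10.
Posterior ∝ λ^2e^(−1λ) · λ^3e^(−10λ) = λ^5e^(−11λ), i.e. Gamma(6, 11).
Mode = (a−1)/b = 5/11 ≈ 0.4545.

λ̂_MAP = 0.4545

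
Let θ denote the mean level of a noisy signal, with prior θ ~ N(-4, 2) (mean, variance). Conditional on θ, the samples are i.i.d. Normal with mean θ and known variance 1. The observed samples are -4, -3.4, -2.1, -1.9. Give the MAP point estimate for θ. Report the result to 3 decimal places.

θ̂_MAP = -2.978

n = 4; x̄ = ((-4) + (-3.4) + (-2.1) + (-1.9))/4 = -11.4/4 = -2.85.
For a Normal prior and Normal likelihood with known variance, the posterior is Normal; its mode equals its mean, the precision-weighted average.
Prior precision 1/σ₀² = 1/2 = 0.5; data precision n/σ² = 4/1 = 4.
θ̂ = (0.5·(-4) + 4·(-2.85)) / (0.5 + 4) = (-13.4)/4.5 = -134/45 ≈ -2.978.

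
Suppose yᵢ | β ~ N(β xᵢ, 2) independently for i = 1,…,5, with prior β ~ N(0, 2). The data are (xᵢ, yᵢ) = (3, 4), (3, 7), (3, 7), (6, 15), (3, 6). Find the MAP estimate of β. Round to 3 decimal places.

log p(β | y) = −Σ(yᵢ − βxᵢ)²/(2·2) − β²/(2·2) + const.
Setting the derivative to zero: Σxᵢ(yᵢ − βxᵢ)/2 − β/2 = 0, so β = Σxᵢyᵢ / (Σxᵢ² + σ²/τ²).
Σxᵢyᵢ = 3·4 + 3·7 + 3·7 + 6·15 + 3·6 = 162; Σxᵢ² = 72; σ²/τ² = 1.
β̂_MAP = 162 / (72 + 1) = 162/73 ≈ 2.219.

β̂_MAP = 2.219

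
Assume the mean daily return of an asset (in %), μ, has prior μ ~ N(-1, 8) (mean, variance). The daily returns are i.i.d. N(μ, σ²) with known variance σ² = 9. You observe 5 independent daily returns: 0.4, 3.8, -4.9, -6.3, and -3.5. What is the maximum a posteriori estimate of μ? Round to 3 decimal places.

n = 5; x̄ = (0.4 + 3.8 + (-4.9) + (-6.3) + (-3.5))/5 = -10.5/5 = -2.1.
For a Normal prior and Normal likelihood with known variance, the posterior is Normal; its mode equals its mean, the precision-weighted average.
Prior precision 1/σ₀² = 1/8 = 0.125; data precision n/σ² = 5/9.
μ̂ = (0.125·(-1) + (5/9)·(-2.1)) / (0.125 + 5/9) = (-31/24)/(49/72) = -93/49 ≈ -1.898.

μ̂_MAP = -1.898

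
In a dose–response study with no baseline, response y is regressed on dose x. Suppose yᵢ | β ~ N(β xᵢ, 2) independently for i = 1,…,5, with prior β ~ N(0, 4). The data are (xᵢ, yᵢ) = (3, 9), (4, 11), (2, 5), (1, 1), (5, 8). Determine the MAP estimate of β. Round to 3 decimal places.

log p(β | y) = −Σ(yᵢ − βxᵢ)²/(2·2) − β²/(2·4) + const.
Setting the derivative to zero: Σxᵢ(yᵢ − βxᵢ)/2 − β/4 = 0, so β = Σxᵢyᵢ / (Σxᵢ² + σ²/τ²).
Σxᵢyᵢ = 3·9 + 4·11 + 2·5 + 1·1 + 5·8 = 122; Σxᵢ² = 55; σ²/τ² = 0.5.
β̂_MAP = 122 / (55 + 0.5) = 122/55.5 ≈ 2.198.

β̂_MAP = 2.198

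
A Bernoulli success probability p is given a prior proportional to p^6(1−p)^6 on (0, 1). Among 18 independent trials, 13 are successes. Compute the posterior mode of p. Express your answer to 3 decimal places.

The prior density ∝ p^6(1−p)^6 is the kernel of Beta(7, 7).
Data: 13 successes in 18 trials. The binomial likelihood contributes p^13(1−p)^5, so the posterior is Beta(7+13, 7+5) = Beta(20, 12).
For Beta(a, b) with a, b > 1 the mode is (a−1)/(a+b−2) = 19/30 ≈ 0.633.

p̂_MAP = 0.633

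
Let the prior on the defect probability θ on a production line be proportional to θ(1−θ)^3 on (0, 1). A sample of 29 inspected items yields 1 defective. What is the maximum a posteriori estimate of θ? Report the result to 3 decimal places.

θ̂_MAP = 0.061

The prior density ∝ θ(1−θ)^3 is the kernel of Beta(2, 4).
Data: 1 success in 29 trials. The binomial likelihood contributes θ(1−θ)^28, so the posterior is Beta(2+1, 4+28) = Beta(3, 32).
For Beta(a, b) with a, b > 1 the mode is (a−1)/(a+b−2) = 2/33 ≈ 0.061.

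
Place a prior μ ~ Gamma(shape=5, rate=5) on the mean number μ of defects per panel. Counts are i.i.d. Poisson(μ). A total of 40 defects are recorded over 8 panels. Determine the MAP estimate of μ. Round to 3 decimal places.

Σxᵢ = 40, n = 8.
Posterior ∝ μ^4e^(−5μ) · μ^40e^(−8μ) = μ^44e^(−13μ), i.e. Gamma(shape=45, rate=13).
The mode of a Gamma(a, b) with a ≥ 1 (shape–rate) is (a−1)/b = 44/13 ≈ 3.385.

μ̂_MAP = 3.385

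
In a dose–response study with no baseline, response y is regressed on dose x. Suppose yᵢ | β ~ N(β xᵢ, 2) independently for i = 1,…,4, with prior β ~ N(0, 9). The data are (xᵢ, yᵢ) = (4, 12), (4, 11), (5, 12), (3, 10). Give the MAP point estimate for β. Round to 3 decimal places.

log p(β | y) = −Σ(yᵢ − βxᵢ)²/(2·2) − β²/(2·9) + const.
Setting the derivative to zero: Σxᵢ(yᵢ − βxᵢ)/2 − β/9 = 0, so β = Σxᵢyᵢ / (Σxᵢ² + σ²/τ²).
Σxᵢyᵢ = 4·12 + 4·11 + 5·12 + 3·10 = 182; Σxᵢ² = 66; σ²/τ² = 2/9.
β̂_MAP = 182 / (66 + 2/9) = 182/(596/9) = 819/298 ≈ 2.748.

β̂_MAP = 2.748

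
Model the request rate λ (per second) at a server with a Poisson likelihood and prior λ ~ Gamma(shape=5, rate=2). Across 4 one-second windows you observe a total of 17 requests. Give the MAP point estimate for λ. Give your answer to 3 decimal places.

λ̂_MAP = 3.500

Σxᵢ = 17, n = 4.
Posterior ∝ λ^4e^(−2λ) · λ^17e^(−4λ) = λ^21e^(−6λ), i.e. Gamma(shape=22, rate=6).
The mode of a Gamma(a, b) with a ≥ 1 (shape–rate) is (a−1)/b = 21/6 ≈ 3.500.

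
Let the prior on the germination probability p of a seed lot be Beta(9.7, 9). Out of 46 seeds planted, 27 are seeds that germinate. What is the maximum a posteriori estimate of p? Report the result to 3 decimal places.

p̂_MAP = 0.569

Prior: Beta(9.7, 9).
Data: 27 successes in 46 trials. The binomial likelihood contributes p^27(1−p)^19, so the posterior is Beta(9.7+27, 9+19) = Beta(36.7, 28).
For Beta(a, b) with a, b > 1 the mode is (a−1)/(a+b−2) = 35.7/62.7 ≈ 0.569.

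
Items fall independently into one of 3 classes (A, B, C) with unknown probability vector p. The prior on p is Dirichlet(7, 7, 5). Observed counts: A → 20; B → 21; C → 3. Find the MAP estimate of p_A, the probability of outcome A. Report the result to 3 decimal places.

The posterior is Dirichlet(αᵢ + nᵢ) = Dirichlet(27, 28, 8).
For a Dirichlet(a₁,…,a_K) with all aᵢ > 1, the mode has j-th component (aⱼ − 1)/(Σaᵢ − K).
Here Σaᵢ = 63 and K = 3, so p_A = (27 − 1)/(63 − 3) = 26/60 ≈ 0.433.

MAP estimate of p_A = 0.433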